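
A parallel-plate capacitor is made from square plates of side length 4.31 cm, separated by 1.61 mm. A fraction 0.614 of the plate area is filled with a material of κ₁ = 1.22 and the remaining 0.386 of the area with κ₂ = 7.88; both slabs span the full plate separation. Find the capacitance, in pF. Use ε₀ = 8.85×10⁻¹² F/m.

C ≈ 38.7 pF

A = (4.31 cm)² = 1.86×10⁻³ m².
Side-by-side slabs ⇒ two capacitors in parallel, each spanning the full gap.
C₁ = κ₁ε₀A₁/d = 1.22 × 8.85×10⁻¹² × 1.14×10⁻³ / 1.61×10⁻³ = 7.65×10⁻¹² F.
C₂ = κ₂ε₀A₂/d = 7.88 × 8.85×10⁻¹² × 7.17×10⁻⁴ / 1.61×10⁻³ = 3.11×10⁻¹¹ F.
C = C₁ + C₂ = 3.87×10⁻¹¹ F.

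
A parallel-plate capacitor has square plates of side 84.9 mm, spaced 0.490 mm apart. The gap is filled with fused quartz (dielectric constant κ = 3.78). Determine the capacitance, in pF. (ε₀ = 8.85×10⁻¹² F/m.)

492 pF

A = (84.9 mm)² = 7.21×10⁻³ m².
C = κε₀A/d = 3.78 × 8.85×10⁻¹² × 7.21×10⁻³ / 4.90×10⁻⁴ = 4.92×10⁻¹⁰ F.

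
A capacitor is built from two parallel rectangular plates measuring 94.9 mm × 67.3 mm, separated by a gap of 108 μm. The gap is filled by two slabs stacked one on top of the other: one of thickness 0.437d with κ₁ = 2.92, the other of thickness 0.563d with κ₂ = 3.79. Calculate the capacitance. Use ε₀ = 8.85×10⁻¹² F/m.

1.76 nF

A = 94.9 × 67.3 mm² = 6.39×10⁻³ m².
Stacked slabs ⇒ two capacitors in series, each with the full plate area.
C₁ = κ₁ε₀A/d₁ = 2.92 × 8.85×10⁻¹² × 6.39×10⁻³ / 4.72×10⁻⁵ = 3.50×10⁻⁹ F.
C₂ = κ₂ε₀A/d₂ = 3.79 × 8.85×10⁻¹² × 6.39×10⁻³ / 6.08×10⁻⁵ = 3.52×10⁻⁹ F.
C = (1/C₁ + 1/C₂)⁻¹ = 1.76×10⁻⁹ F.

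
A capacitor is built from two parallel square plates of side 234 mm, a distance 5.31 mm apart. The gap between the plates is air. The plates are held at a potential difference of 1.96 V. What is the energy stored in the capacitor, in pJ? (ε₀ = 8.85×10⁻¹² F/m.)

A = (234 mm)² = 5.48×10⁻² m².
C = ε₀A/d = 8.85×10⁻¹² × 5.48×10⁻² / 5.31×10⁻³ = 9.13×10⁻¹¹ F.
U = ½CV² = ½ × 9.13×10⁻¹¹ × (1.96)² = 1.75×10⁻¹⁰ J.

U ≈ 175 pJ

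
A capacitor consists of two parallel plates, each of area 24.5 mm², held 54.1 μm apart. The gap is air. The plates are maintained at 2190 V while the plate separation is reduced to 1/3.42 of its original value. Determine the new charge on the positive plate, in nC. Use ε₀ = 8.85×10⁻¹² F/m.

Q ≈ 30.0 nC

A = 24.5 mm² = 2.45×10⁻⁵ m².
Initially C₁ = ε₀A/d = 8.85×10⁻¹² × 2.45×10⁻⁵ / 5.41×10⁻⁵ = 4.01×10⁻¹² F.
Q₁ = 8.78×10⁻⁹ C.
Battery connected ⇒ V is held fixed. C₂ = 3.42 C₁ and Q = CV, so Q₂/Q₁ = C₂/C₁ = 3.42.
Q₂ = 3.42 × 8.78×10⁻⁹ = 3.00×10⁻⁸ C.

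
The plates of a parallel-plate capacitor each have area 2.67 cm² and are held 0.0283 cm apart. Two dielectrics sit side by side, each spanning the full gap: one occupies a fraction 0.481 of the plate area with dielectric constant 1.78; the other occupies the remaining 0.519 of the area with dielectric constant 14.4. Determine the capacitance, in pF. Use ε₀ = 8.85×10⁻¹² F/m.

C ≈ 69.6 pF

A = 2.67 cm² = 2.67×10⁻⁴ m².
Side-by-side slabs ⇒ two capacitors in parallel, each spanning the full gap.
C₁ = κ₁ε₀A₁/d = 1.78 × 8.85×10⁻¹² × 1.28×10⁻⁴ / 2.83×10⁻⁴ = 7.15×10⁻¹² F.
C₂ = κ₂ε₀A₂/d = 14.4 × 8.85×10⁻¹² × 1.39×10⁻⁴ / 2.83×10⁻⁴ = 6.24×10⁻¹¹ F.
C = C₁ + C₂ = 6.96×10⁻¹¹ F.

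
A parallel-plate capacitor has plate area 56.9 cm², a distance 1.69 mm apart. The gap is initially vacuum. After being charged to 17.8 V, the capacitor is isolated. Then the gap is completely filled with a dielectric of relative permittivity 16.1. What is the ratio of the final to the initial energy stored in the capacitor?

Isolated ⇒ Q is held fixed.
C₂ = 16.1 C₁ and U = Q²/(2C), so U₂/U₁ = C₁/C₂ = 0.0621.

0.0621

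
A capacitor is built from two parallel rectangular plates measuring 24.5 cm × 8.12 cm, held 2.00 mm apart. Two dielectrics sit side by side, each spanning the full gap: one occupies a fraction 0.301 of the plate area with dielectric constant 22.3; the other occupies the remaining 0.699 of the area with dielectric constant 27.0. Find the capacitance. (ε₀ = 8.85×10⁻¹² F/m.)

2.25 nF

A = 24.5 × 8.12 cm² = 1.99×10⁻² m².
Side-by-side slabs ⇒ two capacitors in parallel, each spanning the full gap.
C₁ = κ₁ε₀A₁/d = 22.3 × 8.85×10⁻¹² × 5.99×10⁻³ / 2.00×10⁻³ = 5.91×10⁻¹⁰ F.
C₂ = κ₂ε₀A₂/d = 27.0 × 8.85×10⁻¹² × 1.39×10⁻² / 2.00×10⁻³ = 1.66×10⁻⁹ F.
C = C₁ + C₂ = 2.25×10⁻⁹ F.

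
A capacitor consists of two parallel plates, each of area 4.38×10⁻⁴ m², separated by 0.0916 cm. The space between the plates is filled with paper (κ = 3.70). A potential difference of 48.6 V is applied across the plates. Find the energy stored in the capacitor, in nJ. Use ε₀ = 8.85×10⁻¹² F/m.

U ≈ 18.5 nJ

C = κε₀A/d = 3.70 × 8.85×10⁻¹² × 4.38×10⁻⁴ / 9.16×10⁻⁴ = 1.57×10⁻¹¹ F.
U = ½CV² = ½ × 1.57×10⁻¹¹ × (48.6)² = 1.85×10⁻⁸ J.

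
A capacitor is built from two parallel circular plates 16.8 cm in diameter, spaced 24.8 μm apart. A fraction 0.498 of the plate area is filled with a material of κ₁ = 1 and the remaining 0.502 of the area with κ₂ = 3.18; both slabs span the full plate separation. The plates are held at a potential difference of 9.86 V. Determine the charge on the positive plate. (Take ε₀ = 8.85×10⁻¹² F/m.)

A = π(16.8/2 cm)² = 2.22×10⁻² m².
Side-by-side slabs ⇒ two capacitors in parallel, each spanning the full gap.
C₁ = κ₁ε₀A₁/d = 1.00 × 8.85×10⁻¹² × 1.10×10⁻² / 2.48×10⁻⁵ = 3.94×10⁻⁹ F.
C₂ = κ₂ε₀A₂/d = 3.18 × 8.85×10⁻¹² × 1.11×10⁻² / 2.48×10⁻⁵ = 1.26×10⁻⁸ F.
C = C₁ + C₂ = 1.66×10⁻⁸ F.
Q = CV = 1.66×10⁻⁸ × 9.86 = 1.63×10⁻⁷ C.

163 nC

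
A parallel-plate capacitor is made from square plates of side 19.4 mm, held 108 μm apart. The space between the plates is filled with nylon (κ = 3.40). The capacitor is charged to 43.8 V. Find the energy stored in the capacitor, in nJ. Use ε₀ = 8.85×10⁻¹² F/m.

A = (19.4 mm)² = 3.76×10⁻⁴ m².
C = κε₀A/d = 3.40 × 8.85×10⁻¹² × 3.76×10⁻⁴ / 1.08×10⁻⁴ = 1.05×10⁻¹⁰ F.
U = ½CV² = ½ × 1.05×10⁻¹⁰ × (43.8)² = 1.01×10⁻⁷ J.

U ≈ 101 nJ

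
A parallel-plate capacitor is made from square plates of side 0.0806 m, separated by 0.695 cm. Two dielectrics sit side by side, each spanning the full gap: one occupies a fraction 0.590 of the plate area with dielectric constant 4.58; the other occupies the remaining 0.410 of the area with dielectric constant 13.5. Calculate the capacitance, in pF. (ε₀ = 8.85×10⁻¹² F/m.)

68.1 pF

A = (0.0806 m)² = 6.50×10⁻³ m².
Side-by-side slabs ⇒ two capacitors in parallel, each spanning the full gap.
C₁ = κ₁ε₀A₁/d = 4.58 × 8.85×10⁻¹² × 3.83×10⁻³ / 6.95×10⁻³ = 2.24×10⁻¹¹ F.
C₂ = κ₂ε₀A₂/d = 13.5 × 8.85×10⁻¹² × 2.66×10⁻³ / 6.95×10⁻³ = 4.58×10⁻¹¹ F.
C = C₁ + C₂ = 6.81×10⁻¹¹ F.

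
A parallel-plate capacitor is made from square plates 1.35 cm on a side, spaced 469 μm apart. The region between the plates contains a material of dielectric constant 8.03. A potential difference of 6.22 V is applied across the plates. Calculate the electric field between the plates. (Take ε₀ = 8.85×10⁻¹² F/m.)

E = V/d = 6.22 / 4.69×10⁻⁴ = 1.33×10⁴ V/m.

E ≈ 13.3 kV/m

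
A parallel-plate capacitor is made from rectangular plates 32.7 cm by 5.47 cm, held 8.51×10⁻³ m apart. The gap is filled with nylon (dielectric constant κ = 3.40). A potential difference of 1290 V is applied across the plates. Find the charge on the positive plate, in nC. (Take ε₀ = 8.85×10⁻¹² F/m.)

Q ≈ 81.6 nC

A = 32.7 × 5.47 cm² = 1.79×10⁻² m².
C = κε₀A/d = 3.40 × 8.85×10⁻¹² × 1.79×10⁻² / 8.51×10⁻³ = 6.32×10⁻¹¹ F.
Q = CV = 6.32×10⁻¹¹ × 1290 = 8.16×10⁻⁸ C.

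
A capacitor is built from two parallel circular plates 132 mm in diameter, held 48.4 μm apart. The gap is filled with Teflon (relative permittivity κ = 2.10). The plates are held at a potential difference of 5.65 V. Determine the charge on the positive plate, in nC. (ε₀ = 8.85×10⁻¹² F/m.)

A = π(132/2 mm)² = 1.37×10⁻² m².
C = κε₀A/d = 2.10 × 8.85×10⁻¹² × 1.37×10⁻² / 4.84×10⁻⁵ = 5.25×10⁻⁹ F.
Q = CV = 5.25×10⁻⁹ × 5.65 = 2.97×10⁻⁸ C.

29.7 nC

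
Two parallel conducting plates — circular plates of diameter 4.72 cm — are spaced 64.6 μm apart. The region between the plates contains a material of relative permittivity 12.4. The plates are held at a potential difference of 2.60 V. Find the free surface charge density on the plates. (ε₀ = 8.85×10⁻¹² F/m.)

4.42 μC/m²

A = π(4.72/2 cm)² = 1.75×10⁻³ m².
C = κε₀A/d = 12.4 × 8.85×10⁻¹² × 1.75×10⁻³ / 6.46×10⁻⁵ = 2.97×10⁻⁹ F.
σ = Q/A = CV/A = 2.97×10⁻⁹ × 2.60 / 1.75×10⁻³ = 4.42×10⁻⁶ C/m².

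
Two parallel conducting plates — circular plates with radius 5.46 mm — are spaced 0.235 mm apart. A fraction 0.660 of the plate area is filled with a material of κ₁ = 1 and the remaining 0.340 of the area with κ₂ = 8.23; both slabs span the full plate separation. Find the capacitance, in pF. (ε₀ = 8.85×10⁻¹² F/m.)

C ≈ 12.2 pF

A = π(5.46 mm)² = 9.37×10⁻⁵ m².
Side-by-side slabs ⇒ two capacitors in parallel, each spanning the full gap.
C₁ = κ₁ε₀A₁/d = 1.00 × 8.85×10⁻¹² × 6.18×10⁻⁵ / 2.35×10⁻⁴ = 2.33×10⁻¹² F.
C₂ = κ₂ε₀A₂/d = 8.23 × 8.85×10⁻¹² × 3.18×10⁻⁵ / 2.35×10⁻⁴ = 9.87×10⁻¹² F.
C = C₁ + C₂ = 1.22×10⁻¹¹ F.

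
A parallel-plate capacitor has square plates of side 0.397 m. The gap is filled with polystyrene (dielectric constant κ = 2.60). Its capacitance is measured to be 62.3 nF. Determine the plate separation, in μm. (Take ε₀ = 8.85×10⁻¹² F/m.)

A = (0.397 m)² = 0.158 m².
d = κε₀A/C = 2.60 × 8.85×10⁻¹² × 0.158 / 6.23×10⁻⁸ = 5.82×10⁻⁵ m.

58.2 μm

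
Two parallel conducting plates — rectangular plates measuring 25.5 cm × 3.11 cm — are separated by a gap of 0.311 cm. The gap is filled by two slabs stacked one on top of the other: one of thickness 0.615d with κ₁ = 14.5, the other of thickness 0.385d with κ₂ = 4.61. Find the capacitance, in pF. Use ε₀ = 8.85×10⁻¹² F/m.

179 pF

A = 25.5 × 3.11 cm² = 7.93×10⁻³ m².
Stacked slabs ⇒ two capacitors in series, each with the full plate area.
C₁ = κ₁ε₀A/d₁ = 14.5 × 8.85×10⁻¹² × 7.93×10⁻³ / 1.91×10⁻³ = 5.32×10⁻¹⁰ F.
C₂ = κ₂ε₀A/d₂ = 4.61 × 8.85×10⁻¹² × 7.93×10⁻³ / 1.20×10⁻³ = 2.70×10⁻¹⁰ F.
C = (1/C₁ + 1/C₂)⁻¹ = 1.79×10⁻¹⁰ F.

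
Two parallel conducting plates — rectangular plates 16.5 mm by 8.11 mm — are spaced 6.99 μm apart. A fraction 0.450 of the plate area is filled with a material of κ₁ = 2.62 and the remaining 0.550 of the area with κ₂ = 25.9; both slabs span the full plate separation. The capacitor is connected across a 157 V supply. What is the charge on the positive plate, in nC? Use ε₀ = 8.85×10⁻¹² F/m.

A = 16.5 × 8.11 mm² = 1.34×10⁻⁴ m².
Side-by-side slabs ⇒ two capacitors in parallel, each spanning the full gap.
C₁ = κ₁ε₀A₁/d = 2.62 × 8.85×10⁻¹² × 6.02×10⁻⁵ / 6.99×10⁻⁶ = 2.00×10⁻¹⁰ F.
C₂ = κ₂ε₀A₂/d = 25.9 × 8.85×10⁻¹² × 7.36×10⁻⁵ / 6.99×10⁻⁶ = 2.41×10⁻⁹ F.
C = C₁ + C₂ = 2.61×10⁻⁹ F.
Q = CV = 2.61×10⁻⁹ × 157 = 4.10×10⁻⁷ C.

Q ≈ 410 nC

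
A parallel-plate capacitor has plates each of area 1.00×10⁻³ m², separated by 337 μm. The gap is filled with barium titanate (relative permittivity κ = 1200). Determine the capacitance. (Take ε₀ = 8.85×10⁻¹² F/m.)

31.5 nF

C = κε₀A/d = 1200 × 8.85×10⁻¹² × 1.00×10⁻³ / 3.37×10⁻⁴ = 3.15×10⁻⁸ F.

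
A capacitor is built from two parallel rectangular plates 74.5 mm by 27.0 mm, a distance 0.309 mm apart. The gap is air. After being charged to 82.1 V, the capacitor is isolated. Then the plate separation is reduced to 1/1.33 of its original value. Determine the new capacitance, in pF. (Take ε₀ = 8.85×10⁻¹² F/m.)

A = 74.5 × 27.0 mm² = 2.01×10⁻³ m².
Initially C₁ = ε₀A/d = 8.85×10⁻¹² × 2.01×10⁻³ / 3.09×10⁻⁴ = 5.76×10⁻¹¹ F.
C = ε₀A/d scales as 1/d, so C₂/C₁ = d₁/d₂ = 1.33.
C₂ = 1.33 × 5.76×10⁻¹¹ = 7.66×10⁻¹¹ F.

C ≈ 76.6 pF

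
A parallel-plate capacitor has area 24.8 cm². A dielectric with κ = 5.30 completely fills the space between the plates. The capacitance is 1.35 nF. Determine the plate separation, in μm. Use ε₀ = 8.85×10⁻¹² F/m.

A = 24.8 cm² = 2.48×10⁻³ m².
d = κε₀A/C = 5.30 × 8.85×10⁻¹² × 2.48×10⁻³ / 1.35×10⁻⁹ = 8.62×10⁻⁵ m.

d ≈ 86.2 μm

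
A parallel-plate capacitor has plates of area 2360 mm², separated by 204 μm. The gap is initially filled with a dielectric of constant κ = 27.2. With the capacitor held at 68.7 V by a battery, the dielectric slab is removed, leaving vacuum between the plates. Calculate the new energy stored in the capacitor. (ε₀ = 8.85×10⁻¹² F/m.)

242 nJ

A = 2360 mm² = 2.36×10⁻³ m².
Initially C₁ = κε₀A/d = 27.2 × 8.85×10⁻¹² × 2.36×10⁻³ / 2.04×10⁻⁴ = 2.78×10⁻⁹ F.
U₁ = 6.57×10⁻⁶ J.
Battery connected ⇒ V is held fixed. C₂ = 0.0368 C₁ and U = ½CV², so U₂/U₁ = C₂/C₁ = 0.0368.
U₂ = 0.0368 × 6.57×10⁻⁶ = 2.42×10⁻⁷ J.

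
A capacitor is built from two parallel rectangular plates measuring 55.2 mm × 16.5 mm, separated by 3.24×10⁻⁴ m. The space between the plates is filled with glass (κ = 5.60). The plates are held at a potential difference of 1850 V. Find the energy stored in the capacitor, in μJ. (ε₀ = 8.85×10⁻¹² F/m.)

A = 55.2 × 16.5 mm² = 9.11×10⁻⁴ m².
C = κε₀A/d = 5.60 × 8.85×10⁻¹² × 9.11×10⁻⁴ / 3.24×10⁻⁴ = 1.39×10⁻¹⁰ F.
U = ½CV² = ½ × 1.39×10⁻¹⁰ × (1850)² = 2.38×10⁻⁴ J.

U ≈ 238 μJ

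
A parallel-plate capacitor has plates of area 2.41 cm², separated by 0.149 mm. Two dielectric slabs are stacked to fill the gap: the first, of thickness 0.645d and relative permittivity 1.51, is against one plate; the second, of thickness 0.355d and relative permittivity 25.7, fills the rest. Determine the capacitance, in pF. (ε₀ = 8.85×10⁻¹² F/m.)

C ≈ 32.5 pF

A = 2.41 cm² = 2.41×10⁻⁴ m².
Stacked slabs ⇒ two capacitors in series, each with the full plate area.
C₁ = κ₁ε₀A/d₁ = 1.51 × 8.85×10⁻¹² × 2.41×10⁻⁴ / 9.61×10⁻⁵ = 3.35×10⁻¹¹ F.
C₂ = κ₂ε₀A/d₂ = 25.7 × 8.85×10⁻¹² × 2.41×10⁻⁴ / 5.29×10⁻⁵ = 1.04×10⁻⁹ F.
C = (1/C₁ + 1/C₂)⁻¹ = 3.25×10⁻¹¹ F.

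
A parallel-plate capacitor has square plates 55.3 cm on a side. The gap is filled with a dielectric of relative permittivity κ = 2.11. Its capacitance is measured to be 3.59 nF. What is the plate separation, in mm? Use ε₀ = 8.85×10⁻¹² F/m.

A = (55.3 cm)² = 0.306 m².
d = κε₀A/C = 2.11 × 8.85×10⁻¹² × 0.306 / 3.59×10⁻⁹ = 1.59×10⁻³ m.

1.59 mm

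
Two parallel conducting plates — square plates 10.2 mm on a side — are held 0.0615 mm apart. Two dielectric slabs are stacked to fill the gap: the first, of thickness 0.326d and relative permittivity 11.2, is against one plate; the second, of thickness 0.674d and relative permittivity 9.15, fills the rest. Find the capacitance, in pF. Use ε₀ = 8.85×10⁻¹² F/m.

A = (10.2 mm)² = 1.04×10⁻⁴ m².
Stacked slabs ⇒ two capacitors in series, each with the full plate area.
C₁ = κ₁ε₀A/d₁ = 11.2 × 8.85×10⁻¹² × 1.04×10⁻⁴ / 2.00×10⁻⁵ = 5.14×10⁻¹⁰ F.
C₂ = κ₂ε₀A/d₂ = 9.15 × 8.85×10⁻¹² × 1.04×10⁻⁴ / 4.15×10⁻⁵ = 2.03×10⁻¹⁰ F.
C = (1/C₁ + 1/C₂)⁻¹ = 1.46×10⁻¹⁰ F.

146 pF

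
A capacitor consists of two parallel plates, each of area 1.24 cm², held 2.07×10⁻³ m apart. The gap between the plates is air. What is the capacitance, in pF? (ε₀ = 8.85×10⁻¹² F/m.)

A = 1.24 cm² = 1.24×10⁻⁴ m².
C = ε₀A/d = 8.85×10⁻¹² × 1.24×10⁻⁴ / 2.07×10⁻³ = 5.30×10⁻¹³ F.

C ≈ 0.530 pF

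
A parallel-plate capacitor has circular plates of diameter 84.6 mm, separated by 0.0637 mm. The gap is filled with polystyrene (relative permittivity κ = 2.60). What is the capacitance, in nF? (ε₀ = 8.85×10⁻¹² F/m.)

C ≈ 2.03 nF

A = π(84.6/2 mm)² = 5.62×10⁻³ m².
C = κε₀A/d = 2.60 × 8.85×10⁻¹² × 5.62×10⁻³ / 6.37×10⁻⁵ = 2.03×10⁻⁹ F.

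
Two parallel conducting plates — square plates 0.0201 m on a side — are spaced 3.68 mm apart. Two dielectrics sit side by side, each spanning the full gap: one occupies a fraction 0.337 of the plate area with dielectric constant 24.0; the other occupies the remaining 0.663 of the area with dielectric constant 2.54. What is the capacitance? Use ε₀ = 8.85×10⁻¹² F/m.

9.49 pF

A = (0.0201 m)² = 4.04×10⁻⁴ m².
Side-by-side slabs ⇒ two capacitors in parallel, each spanning the full gap.
C₁ = κ₁ε₀A₁/d = 24.0 × 8.85×10⁻¹² × 1.36×10⁻⁴ / 3.68×10⁻³ = 7.86×10⁻¹² F.
C₂ = κ₂ε₀A₂/d = 2.54 × 8.85×10⁻¹² × 2.68×10⁻⁴ / 3.68×10⁻³ = 1.64×10⁻¹² F.
C = C₁ + C₂ = 9.49×10⁻¹² F.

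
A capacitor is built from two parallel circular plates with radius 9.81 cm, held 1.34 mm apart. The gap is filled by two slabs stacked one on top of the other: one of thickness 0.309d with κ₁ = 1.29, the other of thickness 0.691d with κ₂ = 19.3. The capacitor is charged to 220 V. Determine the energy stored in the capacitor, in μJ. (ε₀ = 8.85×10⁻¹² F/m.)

A = π(9.81 cm)² = 3.02×10⁻² m².
Stacked slabs ⇒ two capacitors in series, each with the full plate area.
C₁ = κ₁ε₀A/d₁ = 1.29 × 8.85×10⁻¹² × 3.02×10⁻² / 4.14×10⁻⁴ = 8.34×10⁻¹⁰ F.
C₂ = κ₂ε₀A/d₂ = 19.3 × 8.85×10⁻¹² × 3.02×10⁻² / 9.26×10⁻⁴ = 5.58×10⁻⁹ F.
C = (1/C₁ + 1/C₂)⁻¹ = 7.25×10⁻¹⁰ F.
U = ½CV² = ½ × 7.25×10⁻¹⁰ × (220)² = 1.75×10⁻⁵ J.

U ≈ 17.5 μJ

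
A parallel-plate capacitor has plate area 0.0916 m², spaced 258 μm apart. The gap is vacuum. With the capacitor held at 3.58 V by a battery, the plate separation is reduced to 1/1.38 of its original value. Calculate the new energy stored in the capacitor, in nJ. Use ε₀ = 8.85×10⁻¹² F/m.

U ≈ 27.8 nJ

Initially C₁ = ε₀A/d = 8.85×10⁻¹² × 9.16×10⁻² / 2.58×10⁻⁴ = 3.14×10⁻⁹ F.
U₁ = 2.01×10⁻⁸ J.
Battery connected ⇒ V is held fixed. C₂ = 1.38 C₁ and U = ½CV², so U₂/U₁ = C₂/C₁ = 1.38.
U₂ = 1.38 × 2.01×10⁻⁸ = 2.78×10⁻⁸ J.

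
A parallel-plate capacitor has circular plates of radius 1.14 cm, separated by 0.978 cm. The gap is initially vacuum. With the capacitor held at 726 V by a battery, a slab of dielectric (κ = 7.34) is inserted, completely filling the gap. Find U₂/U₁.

7.34

Battery connected ⇒ V is held fixed.
C₂ = 7.34 C₁ and U = ½CV², so U₂/U₁ = C₂/C₁ = 7.34.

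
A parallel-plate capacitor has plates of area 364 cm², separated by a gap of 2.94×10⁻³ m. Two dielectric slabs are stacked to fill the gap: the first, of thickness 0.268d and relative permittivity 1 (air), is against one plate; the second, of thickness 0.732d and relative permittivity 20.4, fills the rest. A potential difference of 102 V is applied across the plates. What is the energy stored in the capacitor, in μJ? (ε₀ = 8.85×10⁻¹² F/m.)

A = 364 cm² = 3.64×10⁻² m².
Stacked slabs ⇒ two capacitors in series, each with the full plate area.
C₁ = κ₁ε₀A/d₁ = 1.00 × 8.85×10⁻¹² × 3.64×10⁻² / 7.88×10⁻⁴ = 4.09×10⁻¹⁰ F.
C₂ = κ₂ε₀A/d₂ = 20.4 × 8.85×10⁻¹² × 3.64×10⁻² / 2.15×10⁻³ = 3.05×10⁻⁹ F.
C = (1/C₁ + 1/C₂)⁻¹ = 3.61×10⁻¹⁰ F.
U = ½CV² = ½ × 3.61×10⁻¹⁰ × (102)² = 1.88×10⁻⁶ J.

U ≈ 1.88 μJ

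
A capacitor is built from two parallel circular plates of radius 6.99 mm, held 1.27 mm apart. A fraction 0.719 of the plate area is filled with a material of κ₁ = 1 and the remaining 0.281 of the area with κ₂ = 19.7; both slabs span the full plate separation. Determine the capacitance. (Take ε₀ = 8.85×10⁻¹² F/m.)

C ≈ 6.69 pF

A = π(6.99 mm)² = 1.53×10⁻⁴ m².
Side-by-side slabs ⇒ two capacitors in parallel, each spanning the full gap.
C₁ = κ₁ε₀A₁/d = 1.00 × 8.85×10⁻¹² × 1.10×10⁻⁴ / 1.27×10⁻³ = 7.69×10⁻¹³ F.
C₂ = κ₂ε₀A₂/d = 19.7 × 8.85×10⁻¹² × 4.31×10⁻⁵ / 1.27×10⁻³ = 5.92×10⁻¹² F.
C = C₁ + C₂ = 6.69×10⁻¹² F.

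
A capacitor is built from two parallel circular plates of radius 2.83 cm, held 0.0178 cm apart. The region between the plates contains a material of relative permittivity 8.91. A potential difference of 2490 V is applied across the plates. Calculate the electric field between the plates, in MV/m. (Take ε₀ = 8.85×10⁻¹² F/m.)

E ≈ 14.0 MV/m

E = V/d = 2490 / 1.78×10⁻⁴ = 1.40×10⁷ V/m.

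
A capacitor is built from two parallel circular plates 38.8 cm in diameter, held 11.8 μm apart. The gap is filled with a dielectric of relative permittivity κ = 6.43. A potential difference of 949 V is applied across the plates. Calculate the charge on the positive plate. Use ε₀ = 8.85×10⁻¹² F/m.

A = π(38.8/2 cm)² = 0.118 m².
C = κε₀A/d = 6.43 × 8.85×10⁻¹² × 0.118 / 1.18×10⁻⁵ = 5.70×10⁻⁷ F.
Q = CV = 5.70×10⁻⁷ × 949 = 5.41×10⁻⁴ C.

Q ≈ 0.541 mC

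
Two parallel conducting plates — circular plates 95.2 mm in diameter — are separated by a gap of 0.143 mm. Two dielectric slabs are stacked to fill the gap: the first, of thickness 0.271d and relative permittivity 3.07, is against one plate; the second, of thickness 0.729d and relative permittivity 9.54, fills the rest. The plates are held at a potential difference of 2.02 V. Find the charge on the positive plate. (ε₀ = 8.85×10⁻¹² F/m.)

5.40 nC

A = π(95.2/2 mm)² = 7.12×10⁻³ m².
Stacked slabs ⇒ two capacitors in series, each with the full plate area.
C₁ = κ₁ε₀A/d₁ = 3.07 × 8.85×10⁻¹² × 7.12×10⁻³ / 3.88×10⁻⁵ = 4.99×10⁻⁹ F.
C₂ = κ₂ε₀A/d₂ = 9.54 × 8.85×10⁻¹² × 7.12×10⁻³ / 1.04×10⁻⁴ = 5.76×10⁻⁹ F.
C = (1/C₁ + 1/C₂)⁻¹ = 2.67×10⁻⁹ F.
Q = CV = 2.67×10⁻⁹ × 2.02 = 5.40×10⁻⁹ C.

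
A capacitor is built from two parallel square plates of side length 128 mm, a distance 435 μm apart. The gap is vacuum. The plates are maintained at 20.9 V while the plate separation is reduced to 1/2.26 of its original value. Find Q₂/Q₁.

Battery connected ⇒ V is held fixed.
C₂ = 2.26 C₁ and Q = CV, so Q₂/Q₁ = C₂/C₁ = 2.26.

Q₂/Q₁ ≈ 2.26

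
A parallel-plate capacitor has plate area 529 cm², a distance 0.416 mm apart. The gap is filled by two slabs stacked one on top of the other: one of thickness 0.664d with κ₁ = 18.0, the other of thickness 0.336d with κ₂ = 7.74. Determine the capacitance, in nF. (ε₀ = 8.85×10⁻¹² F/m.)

A = 529 cm² = 5.29×10⁻² m².
Stacked slabs ⇒ two capacitors in series, each with the full plate area.
C₁ = κ₁ε₀A/d₁ = 18.0 × 8.85×10⁻¹² × 5.29×10⁻² / 2.76×10⁻⁴ = 3.05×10⁻⁸ F.
C₂ = κ₂ε₀A/d₂ = 7.74 × 8.85×10⁻¹² × 5.29×10⁻² / 1.40×10⁻⁴ = 2.59×10⁻⁸ F.
C = (1/C₁ + 1/C₂)⁻¹ = 1.40×10⁻⁸ F.

14.0 nF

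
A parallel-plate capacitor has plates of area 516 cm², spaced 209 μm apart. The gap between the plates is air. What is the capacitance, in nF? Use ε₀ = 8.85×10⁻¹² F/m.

A = 516 cm² = 5.16×10⁻² m².
C = ε₀A/d = 8.85×10⁻¹² × 5.16×10⁻² / 2.09×10⁻⁴ = 2.18×10⁻⁹ F.

C ≈ 2.18 nF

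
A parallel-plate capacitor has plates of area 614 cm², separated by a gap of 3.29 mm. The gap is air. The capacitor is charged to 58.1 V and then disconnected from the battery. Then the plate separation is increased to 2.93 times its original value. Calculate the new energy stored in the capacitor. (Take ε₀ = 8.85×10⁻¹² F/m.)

0.817 μJ

A = 614 cm² = 6.14×10⁻² m².
Initially C₁ = ε₀A/d = 8.85×10⁻¹² × 6.14×10⁻² / 3.29×10⁻³ = 1.65×10⁻¹⁰ F.
U₁ = 2.79×10⁻⁷ J.
Isolated ⇒ Q is held fixed. C₂ = 0.341 C₁ and U = Q²/(2C), so U₂/U₁ = C₁/C₂ = 2.93.
U₂ = 2.93 × 2.79×10⁻⁷ = 8.17×10⁻⁷ J.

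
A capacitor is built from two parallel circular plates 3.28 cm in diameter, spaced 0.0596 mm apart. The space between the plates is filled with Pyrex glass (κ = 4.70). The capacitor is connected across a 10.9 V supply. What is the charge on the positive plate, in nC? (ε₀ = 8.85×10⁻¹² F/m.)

Q ≈ 6.43 nC

A = π(3.28/2 cm)² = 8.45×10⁻⁴ m².
C = κε₀A/d = 4.70 × 8.85×10⁻¹² × 8.45×10⁻⁴ / 5.96×10⁻⁵ = 5.90×10⁻¹⁰ F.
Q = CV = 5.90×10⁻¹⁰ × 10.9 = 6.43×10⁻⁹ C.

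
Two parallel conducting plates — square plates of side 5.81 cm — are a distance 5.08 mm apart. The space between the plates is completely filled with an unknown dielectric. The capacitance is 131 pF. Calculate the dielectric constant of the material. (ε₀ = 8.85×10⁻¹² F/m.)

A = (5.81 cm)² = 3.38×10⁻³ m².
κ = Cd/(ε₀A) = 1.31×10⁻¹⁰ × 5.08×10⁻³ / (8.85×10⁻¹² × 3.38×10⁻³) = 22.3.

22.3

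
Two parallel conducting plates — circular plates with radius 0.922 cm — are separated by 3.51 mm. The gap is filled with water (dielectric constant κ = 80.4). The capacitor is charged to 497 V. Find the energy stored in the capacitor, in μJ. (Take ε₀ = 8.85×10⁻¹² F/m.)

U ≈ 6.69 μJ

A = π(0.922 cm)² = 2.67×10⁻⁴ m².
C = κε₀A/d = 80.4 × 8.85×10⁻¹² × 2.67×10⁻⁴ / 3.51×10⁻³ = 5.41×10⁻¹¹ F.
U = ½CV² = ½ × 5.41×10⁻¹¹ × (497)² = 6.69×10⁻⁶ J.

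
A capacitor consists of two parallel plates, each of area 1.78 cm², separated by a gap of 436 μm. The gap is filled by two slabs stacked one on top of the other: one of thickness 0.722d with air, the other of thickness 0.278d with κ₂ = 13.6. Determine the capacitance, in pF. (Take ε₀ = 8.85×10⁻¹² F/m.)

A = 1.78 cm² = 1.78×10⁻⁴ m².
Stacked slabs ⇒ two capacitors in series, each with the full plate area.
C₁ = κ₁ε₀A/d₁ = 1.00 × 8.85×10⁻¹² × 1.78×10⁻⁴ / 3.15×10⁻⁴ = 5.00×10⁻¹² F.
C₂ = κ₂ε₀A/d₂ = 13.6 × 8.85×10⁻¹² × 1.78×10⁻⁴ / 1.21×10⁻⁴ = 1.77×10⁻¹⁰ F.
C = (1/C₁ + 1/C₂)⁻¹ = 4.87×10⁻¹² F.

C ≈ 4.87 pF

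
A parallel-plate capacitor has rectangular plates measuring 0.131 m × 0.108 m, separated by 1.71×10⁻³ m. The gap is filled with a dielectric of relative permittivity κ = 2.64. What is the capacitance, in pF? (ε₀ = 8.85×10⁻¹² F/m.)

C ≈ 193 pF

A = 0.131 × 0.108 m² = 1.41×10⁻² m².
C = κε₀A/d = 2.64 × 8.85×10⁻¹² × 1.41×10⁻² / 1.71×10⁻³ = 1.93×10⁻¹⁰ F.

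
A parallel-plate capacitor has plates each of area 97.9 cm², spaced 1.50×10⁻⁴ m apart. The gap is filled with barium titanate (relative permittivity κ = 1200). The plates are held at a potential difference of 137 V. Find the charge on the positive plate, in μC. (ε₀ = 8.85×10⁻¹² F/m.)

A = 97.9 cm² = 9.79×10⁻³ m².
C = κε₀A/d = 1200 × 8.85×10⁻¹² × 9.79×10⁻³ / 1.50×10⁻⁴ = 6.93×10⁻⁷ F.
Q = CV = 6.93×10⁻⁷ × 137 = 9.50×10⁻⁵ C.

95.0 μC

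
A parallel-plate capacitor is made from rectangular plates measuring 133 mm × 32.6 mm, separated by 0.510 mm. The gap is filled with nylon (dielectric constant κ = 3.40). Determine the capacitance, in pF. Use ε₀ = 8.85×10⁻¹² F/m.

A = 133 × 32.6 mm² = 4.34×10⁻³ m².
C = κε₀A/d = 3.40 × 8.85×10⁻¹² × 4.34×10⁻³ / 5.10×10⁻⁴ = 2.56×10⁻¹⁰ F.

256 pF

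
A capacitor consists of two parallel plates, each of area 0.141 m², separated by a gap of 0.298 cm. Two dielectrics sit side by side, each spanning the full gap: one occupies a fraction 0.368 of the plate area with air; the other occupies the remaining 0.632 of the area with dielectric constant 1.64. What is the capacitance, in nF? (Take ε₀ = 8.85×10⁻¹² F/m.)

0.588 nF

Side-by-side slabs ⇒ two capacitors in parallel, each spanning the full gap.
C₁ = κ₁ε₀A₁/d = 1.00 × 8.85×10⁻¹² × 5.19×10⁻² / 2.98×10⁻³ = 1.54×10⁻¹⁰ F.
C₂ = κ₂ε₀A₂/d = 1.64 × 8.85×10⁻¹² × 8.91×10⁻² / 2.98×10⁻³ = 4.34×10⁻¹⁰ F.
C = C₁ + C₂ = 5.88×10⁻¹⁰ F.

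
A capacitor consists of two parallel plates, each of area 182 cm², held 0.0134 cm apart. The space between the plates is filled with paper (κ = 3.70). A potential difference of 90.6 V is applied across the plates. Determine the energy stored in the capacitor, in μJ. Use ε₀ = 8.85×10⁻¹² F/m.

U ≈ 18.3 μJ

A = 182 cm² = 1.82×10⁻² m².
C = κε₀A/d = 3.70 × 8.85×10⁻¹² × 1.82×10⁻² / 1.34×10⁻⁴ = 4.45×10⁻⁹ F.
U = ½CV² = ½ × 4.45×10⁻⁹ × (90.6)² = 1.83×10⁻⁵ J.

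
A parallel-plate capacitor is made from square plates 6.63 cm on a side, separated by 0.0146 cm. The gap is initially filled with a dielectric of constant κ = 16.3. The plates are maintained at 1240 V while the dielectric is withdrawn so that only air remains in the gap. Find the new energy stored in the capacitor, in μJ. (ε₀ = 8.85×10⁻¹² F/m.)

205 μJ

A = (6.63 cm)² = 4.40×10⁻³ m².
Initially C₁ = κε₀A/d = 16.3 × 8.85×10⁻¹² × 4.40×10⁻³ / 1.46×10⁻⁴ = 4.34×10⁻⁹ F.
U₁ = 3.34×10⁻³ J.
Battery connected ⇒ V is held fixed. C₂ = 0.0613 C₁ and U = ½CV², so U₂/U₁ = C₂/C₁ = 0.0613.
U₂ = 0.0613 × 3.34×10⁻³ = 2.05×10⁻⁴ J.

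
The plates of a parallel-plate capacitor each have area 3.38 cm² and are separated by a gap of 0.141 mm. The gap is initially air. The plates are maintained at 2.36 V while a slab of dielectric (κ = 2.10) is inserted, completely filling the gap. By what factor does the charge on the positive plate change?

2.10

Battery connected ⇒ V is held fixed.
C₂ = 2.10 C₁ and Q = CV, so Q₂/Q₁ = C₂/C₁ = 2.10.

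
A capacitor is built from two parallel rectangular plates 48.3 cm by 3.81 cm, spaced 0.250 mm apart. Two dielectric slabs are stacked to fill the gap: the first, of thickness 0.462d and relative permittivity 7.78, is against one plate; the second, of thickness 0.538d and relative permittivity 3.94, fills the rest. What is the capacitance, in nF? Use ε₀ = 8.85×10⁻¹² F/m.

C ≈ 3.32 nF

A = 48.3 × 3.81 cm² = 1.84×10⁻² m².
Stacked slabs ⇒ two capacitors in series, each with the full plate area.
C₁ = κ₁ε₀A/d₁ = 7.78 × 8.85×10⁻¹² × 1.84×10⁻² / 1.16×10⁻⁴ = 1.10×10⁻⁸ F.
C₂ = κ₂ε₀A/d₂ = 3.94 × 8.85×10⁻¹² × 1.84×10⁻² / 1.35×10⁻⁴ = 4.77×10⁻⁹ F.
C = (1/C₁ + 1/C₂)⁻¹ = 3.32×10⁻⁹ F.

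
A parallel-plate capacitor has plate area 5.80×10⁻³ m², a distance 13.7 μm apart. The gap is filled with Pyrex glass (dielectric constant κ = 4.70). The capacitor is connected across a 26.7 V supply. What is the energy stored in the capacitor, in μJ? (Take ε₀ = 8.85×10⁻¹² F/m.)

C = κε₀A/d = 4.70 × 8.85×10⁻¹² × 5.80×10⁻³ / 1.37×10⁻⁵ = 1.76×10⁻⁸ F.
U = ½CV² = ½ × 1.76×10⁻⁸ × (26.7)² = 6.28×10⁻⁶ J.

U ≈ 6.28 μJ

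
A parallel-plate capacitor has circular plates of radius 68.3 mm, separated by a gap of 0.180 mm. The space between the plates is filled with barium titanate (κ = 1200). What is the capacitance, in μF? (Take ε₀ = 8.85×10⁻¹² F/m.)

C ≈ 0.865 μF

A = π(68.3 mm)² = 1.47×10⁻² m².
C = κε₀A/d = 1200 × 8.85×10⁻¹² × 1.47×10⁻² / 1.80×10⁻⁴ = 8.65×10⁻⁷ F.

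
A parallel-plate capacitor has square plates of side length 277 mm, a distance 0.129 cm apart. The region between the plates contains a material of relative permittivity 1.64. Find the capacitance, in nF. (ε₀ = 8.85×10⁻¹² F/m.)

A = (277 mm)² = 7.67×10⁻² m².
C = κε₀A/d = 1.64 × 8.85×10⁻¹² × 7.67×10⁻² / 1.29×10⁻³ = 8.63×10⁻¹⁰ F.

0.863 nF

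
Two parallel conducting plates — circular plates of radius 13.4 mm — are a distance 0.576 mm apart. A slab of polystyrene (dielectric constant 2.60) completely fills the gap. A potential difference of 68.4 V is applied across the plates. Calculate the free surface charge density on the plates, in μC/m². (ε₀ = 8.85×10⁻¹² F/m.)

σ ≈ 2.73 μC/m²

A = π(13.4 mm)² = 5.64×10⁻⁴ m².
C = κε₀A/d = 2.60 × 8.85×10⁻¹² × 5.64×10⁻⁴ / 5.76×10⁻⁴ = 2.25×10⁻¹¹ F.
σ = Q/A = CV/A = 2.25×10⁻¹¹ × 68.4 / 5.64×10⁻⁴ = 2.73×10⁻⁶ C/m².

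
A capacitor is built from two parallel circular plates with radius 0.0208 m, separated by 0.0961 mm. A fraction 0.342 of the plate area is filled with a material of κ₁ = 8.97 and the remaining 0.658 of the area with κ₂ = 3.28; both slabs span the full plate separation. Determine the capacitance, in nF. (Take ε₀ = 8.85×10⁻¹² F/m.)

0.654 nF

A = π(0.0208 m)² = 1.36×10⁻³ m².
Side-by-side slabs ⇒ two capacitors in parallel, each spanning the full gap.
C₁ = κ₁ε₀A₁/d = 8.97 × 8.85×10⁻¹² × 4.65×10⁻⁴ / 9.61×10⁻⁵ = 3.84×10⁻¹⁰ F.
C₂ = κ₂ε₀A₂/d = 3.28 × 8.85×10⁻¹² × 8.94×10⁻⁴ / 9.61×10⁻⁵ = 2.70×10⁻¹⁰ F.
C = C₁ + C₂ = 6.54×10⁻¹⁰ F.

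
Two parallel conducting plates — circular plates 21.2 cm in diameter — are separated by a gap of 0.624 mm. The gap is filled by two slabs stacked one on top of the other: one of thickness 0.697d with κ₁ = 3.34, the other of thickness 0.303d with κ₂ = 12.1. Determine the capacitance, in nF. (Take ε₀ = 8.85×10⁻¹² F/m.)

C ≈ 2.14 nF

A = π(21.2/2 cm)² = 3.53×10⁻² m².
Stacked slabs ⇒ two capacitors in series, each with the full plate area.
C₁ = κ₁ε₀A/d₁ = 3.34 × 8.85×10⁻¹² × 3.53×10⁻² / 4.35×10⁻⁴ = 2.40×10⁻⁹ F.
C₂ = κ₂ε₀A/d₂ = 12.1 × 8.85×10⁻¹² × 3.53×10⁻² / 1.89×10⁻⁴ = 2.00×10⁻⁸ F.
C = (1/C₁ + 1/C₂)⁻¹ = 2.14×10⁻⁹ F.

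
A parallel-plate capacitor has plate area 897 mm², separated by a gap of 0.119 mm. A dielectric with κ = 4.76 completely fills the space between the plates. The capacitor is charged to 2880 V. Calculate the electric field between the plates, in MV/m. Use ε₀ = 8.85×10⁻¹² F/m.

E = V/d = 2880 / 1.19×10⁻⁴ = 2.42×10⁷ V/m.

E ≈ 24.2 MV/m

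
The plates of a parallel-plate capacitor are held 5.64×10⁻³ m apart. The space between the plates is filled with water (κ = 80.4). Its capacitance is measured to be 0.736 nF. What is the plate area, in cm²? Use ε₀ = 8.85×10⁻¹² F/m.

A = Cd/(κε₀) = 7.36×10⁻¹⁰ × 5.64×10⁻³ / (80.4 × 8.85×10⁻¹²) = 5.83×10⁻³ m².

58.3 cm²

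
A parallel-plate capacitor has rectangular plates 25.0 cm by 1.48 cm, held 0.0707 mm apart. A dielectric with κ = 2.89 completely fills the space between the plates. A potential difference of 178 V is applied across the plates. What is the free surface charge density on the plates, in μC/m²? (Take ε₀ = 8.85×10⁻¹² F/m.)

A = 25.0 × 1.48 cm² = 3.70×10⁻³ m².
C = κε₀A/d = 2.89 × 8.85×10⁻¹² × 3.70×10⁻³ / 7.07×10⁻⁵ = 1.34×10⁻⁹ F.
σ = Q/A = CV/A = 1.34×10⁻⁹ × 178 / 3.70×10⁻³ = 6.44×10⁻⁵ C/m².

σ ≈ 64.4 μC/m²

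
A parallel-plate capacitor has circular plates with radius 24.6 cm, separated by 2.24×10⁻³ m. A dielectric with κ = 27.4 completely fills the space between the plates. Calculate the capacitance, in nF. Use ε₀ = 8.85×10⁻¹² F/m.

A = π(24.6 cm)² = 0.190 m².
C = κε₀A/d = 27.4 × 8.85×10⁻¹² × 0.190 / 2.24×10⁻³ = 2.06×10⁻⁸ F.

C ≈ 20.6 nF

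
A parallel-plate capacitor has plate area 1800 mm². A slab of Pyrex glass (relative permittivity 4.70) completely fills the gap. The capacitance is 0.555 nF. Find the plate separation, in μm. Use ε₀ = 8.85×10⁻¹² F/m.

135 μm

A = 1800 mm² = 1.80×10⁻³ m².
d = κε₀A/C = 4.70 × 8.85×10⁻¹² × 1.80×10⁻³ / 5.55×10⁻¹⁰ = 1.35×10⁻⁴ m.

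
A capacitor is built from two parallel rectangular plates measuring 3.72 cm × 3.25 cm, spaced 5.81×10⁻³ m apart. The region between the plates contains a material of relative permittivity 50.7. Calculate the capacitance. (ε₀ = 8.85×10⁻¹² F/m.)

C ≈ 93.4 pF

A = 3.72 × 3.25 cm² = 1.21×10⁻³ m².
C = κε₀A/d = 50.7 × 8.85×10⁻¹² × 1.21×10⁻³ / 5.81×10⁻³ = 9.34×10⁻¹¹ F.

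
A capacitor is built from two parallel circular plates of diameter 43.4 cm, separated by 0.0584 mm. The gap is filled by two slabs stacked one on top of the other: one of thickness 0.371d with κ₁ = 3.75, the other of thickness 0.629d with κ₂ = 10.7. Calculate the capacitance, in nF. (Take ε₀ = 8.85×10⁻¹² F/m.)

C ≈ 142 nF

A = π(43.4/2 cm)² = 0.148 m².
Stacked slabs ⇒ two capacitors in series, each with the full plate area.
C₁ = κ₁ε₀A/d₁ = 3.75 × 8.85×10⁻¹² × 0.148 / 2.17×10⁻⁵ = 2.27×10⁻⁷ F.
C₂ = κ₂ε₀A/d₂ = 10.7 × 8.85×10⁻¹² × 0.148 / 3.67×10⁻⁵ = 3.81×10⁻⁷ F.
C = (1/C₁ + 1/C₂)⁻¹ = 1.42×10⁻⁷ F.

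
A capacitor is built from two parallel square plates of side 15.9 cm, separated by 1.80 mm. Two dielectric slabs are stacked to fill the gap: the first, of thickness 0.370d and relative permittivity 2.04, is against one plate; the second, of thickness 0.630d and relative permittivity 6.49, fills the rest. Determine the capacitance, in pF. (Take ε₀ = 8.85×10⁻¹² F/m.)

C ≈ 446 pF

A = (15.9 cm)² = 2.53×10⁻² m².
Stacked slabs ⇒ two capacitors in series, each with the full plate area.
C₁ = κ₁ε₀A/d₁ = 2.04 × 8.85×10⁻¹² × 2.53×10⁻² / 6.66×10⁻⁴ = 6.85×10⁻¹⁰ F.
C₂ = κ₂ε₀A/d₂ = 6.49 × 8.85×10⁻¹² × 2.53×10⁻² / 1.13×10⁻³ = 1.28×10⁻⁹ F.
C = (1/C₁ + 1/C₂)⁻¹ = 4.46×10⁻¹⁰ F.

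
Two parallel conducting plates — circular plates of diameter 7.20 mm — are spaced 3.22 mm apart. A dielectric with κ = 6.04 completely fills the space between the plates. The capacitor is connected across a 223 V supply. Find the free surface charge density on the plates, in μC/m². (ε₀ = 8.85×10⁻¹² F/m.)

A = π(7.20/2 mm)² = 4.07×10⁻⁵ m².
C = κε₀A/d = 6.04 × 8.85×10⁻¹² × 4.07×10⁻⁵ / 3.22×10⁻³ = 6.76×10⁻¹³ F.
σ = Q/A = CV/A = 6.76×10⁻¹³ × 223 / 4.07×10⁻⁵ = 3.70×10⁻⁶ C/m².

3.70 μC/m²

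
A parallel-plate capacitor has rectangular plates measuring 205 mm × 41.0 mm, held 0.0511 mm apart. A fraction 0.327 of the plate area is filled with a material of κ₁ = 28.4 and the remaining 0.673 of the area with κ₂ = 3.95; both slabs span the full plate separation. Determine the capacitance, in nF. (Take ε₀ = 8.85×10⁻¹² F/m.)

A = 205 × 41.0 mm² = 8.40×10⁻³ m².
Side-by-side slabs ⇒ two capacitors in parallel, each spanning the full gap.
C₁ = κ₁ε₀A₁/d = 28.4 × 8.85×10⁻¹² × 2.75×10⁻³ / 5.11×10⁻⁵ = 1.35×10⁻⁸ F.
C₂ = κ₂ε₀A₂/d = 3.95 × 8.85×10⁻¹² × 5.66×10⁻³ / 5.11×10⁻⁵ = 3.87×10⁻⁹ F.
C = C₁ + C₂ = 1.74×10⁻⁸ F.

C ≈ 17.4 nF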